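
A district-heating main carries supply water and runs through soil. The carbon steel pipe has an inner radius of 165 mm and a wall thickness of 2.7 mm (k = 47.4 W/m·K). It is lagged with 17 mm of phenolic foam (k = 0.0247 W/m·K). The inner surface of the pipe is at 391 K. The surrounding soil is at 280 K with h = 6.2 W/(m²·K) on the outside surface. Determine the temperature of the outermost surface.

T ≈ 300 K

Treating each annulus and film as a series resistance:
R_carbon steel pipe wall = ln(167.7/165)/(2π×47.4×1) = 5.45×10^-5 K/W
R_phenolic foam = ln(184.7/167.7)/(2π×0.0247×1) = 0.6222 K/W
R_outer film = 1/(h_o·2πr_oL) = 1/(6.2×2π×0.1847×1) = 0.139 K/W
R_total = 0.7612 K/W
Q = ΔT/R_total = 111/0.7612
Q = 146 W/m
T_interface = T_inner − Q·ΣR(inner→interface) = 391 − 146×0.6222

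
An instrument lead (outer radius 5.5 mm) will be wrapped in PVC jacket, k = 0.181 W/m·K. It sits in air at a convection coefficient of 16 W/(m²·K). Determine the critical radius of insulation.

For a cylinder r_cr = k/h = 0.181/16
r_cr = 11.3 mm; since the bare radius (5.5 mm) is below r_cr, adding a thin layer of insulation will *increase* heat loss.

r_cr ≈ 11.3 mm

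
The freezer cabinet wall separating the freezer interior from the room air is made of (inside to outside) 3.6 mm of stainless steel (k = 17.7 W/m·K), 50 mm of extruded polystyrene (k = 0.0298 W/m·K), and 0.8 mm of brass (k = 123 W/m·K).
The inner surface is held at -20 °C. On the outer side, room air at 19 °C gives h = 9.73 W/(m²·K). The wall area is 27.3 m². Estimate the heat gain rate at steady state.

Q ≈ 598 W

Model the wall as resistances in series:
R_stainless steel = L/(kA) = 0.0036/(17.7×27.3) = 7.45×10^-6 K/W
R_extruded polystyrene = L/(kA) = 0.05/(0.0298×27.3) = 0.06146 K/W
R_brass = L/(kA) = 0.0008/(123×27.3) = 2.382×10^-7 K/W
R_outer film = 1/(h_o·A) = 1/(9.73×27.3) = 0.003765 K/W
R_total = 0.06523 K/W
Q = ΔT / R_total = 39 / 0.06523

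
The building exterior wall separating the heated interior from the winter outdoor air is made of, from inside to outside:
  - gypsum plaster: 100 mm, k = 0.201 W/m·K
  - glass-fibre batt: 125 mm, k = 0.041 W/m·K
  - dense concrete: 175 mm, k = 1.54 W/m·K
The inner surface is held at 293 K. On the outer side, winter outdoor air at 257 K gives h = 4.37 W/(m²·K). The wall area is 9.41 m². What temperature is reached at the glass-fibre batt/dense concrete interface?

Thermal resistances in series:
R_gypsum plaster = L/(kA) = 0.1/(0.201×9.41) = 0.05287 K/W
R_glass-fibre batt = L/(kA) = 0.125/(0.041×9.41) = 0.324 K/W
R_dense concrete = L/(kA) = 0.175/(1.54×9.41) = 0.01208 K/W
R_outer film = 1/(h_o·A) = 1/(4.37×9.41) = 0.02432 K/W
R_total = 0.4133 K/W;  Q = ΔT/R_total = 36/0.4133 = 87.11 W
T_interface = T_inner − Q·ΣR(inner→interface) = 293 − 87.1×0.3769

T ≈ 260 K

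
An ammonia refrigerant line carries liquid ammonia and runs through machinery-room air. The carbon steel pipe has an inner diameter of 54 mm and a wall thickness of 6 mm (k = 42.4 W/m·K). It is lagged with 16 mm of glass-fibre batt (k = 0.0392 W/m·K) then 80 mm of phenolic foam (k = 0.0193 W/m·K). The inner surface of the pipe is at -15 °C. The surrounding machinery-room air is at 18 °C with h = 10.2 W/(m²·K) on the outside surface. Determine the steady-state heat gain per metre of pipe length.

q′ ≈ 3.4 W/m

Treating each annulus and film as a series resistance:
R_carbon steel pipe wall = ln(33/27)/(2π×42.4×1) = 7.532×10^-4 K/W
R_glass-fibre batt = ln(49/33)/(2π×0.0392×1) = 1.605 K/W
R_phenolic foam = ln(129/49)/(2π×0.0193×1) = 7.982 K/W
R_outer film = 1/(h_o·2πr_oL) = 1/(10.2×2π×0.129×1) = 0.121 K/W
R_total = 9.709 K/W
Q = ΔT/R_total = 33/9.709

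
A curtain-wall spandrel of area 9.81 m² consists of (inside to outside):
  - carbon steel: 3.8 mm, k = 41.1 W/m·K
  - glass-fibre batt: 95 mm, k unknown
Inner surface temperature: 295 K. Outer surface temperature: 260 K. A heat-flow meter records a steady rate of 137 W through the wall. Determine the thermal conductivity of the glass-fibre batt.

Model the wall as resistances in series:
R_carbon steel = L/(kA) = 0.0038/(41.1×9.81) = 9.425×10^-6 K/W
Sum of known resistances R_other = 9.425×10^-6 K/W
Total R = ΔT/Q = 35/137 = 0.2555 K/W
R_glass-fibre batt = R_total − R_other = 0.2555 K/W
k = L/(R·A) = 0.095/(0.2555×9.81)

k ≈ 0.0379 W/(m·K)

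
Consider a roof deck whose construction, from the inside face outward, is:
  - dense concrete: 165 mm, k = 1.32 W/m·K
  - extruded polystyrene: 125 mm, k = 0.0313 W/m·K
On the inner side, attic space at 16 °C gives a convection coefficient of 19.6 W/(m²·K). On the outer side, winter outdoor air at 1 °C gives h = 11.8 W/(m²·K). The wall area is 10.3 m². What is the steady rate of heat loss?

Q ≈ 36.3 W

Series thermal resistances:
R_inner film = 1/(h_i·A) = 1/(19.6×10.3) = 0.004953 K/W
R_dense concrete = L/(kA) = 0.165/(1.32×10.3) = 0.01214 K/W
R_extruded polystyrene = L/(kA) = 0.125/(0.0313×10.3) = 0.3877 K/W
R_outer film = 1/(h_o·A) = 1/(11.8×10.3) = 0.008228 K/W
R_total = 0.413 K/W
Q = ΔT / R_total = 15 / 0.413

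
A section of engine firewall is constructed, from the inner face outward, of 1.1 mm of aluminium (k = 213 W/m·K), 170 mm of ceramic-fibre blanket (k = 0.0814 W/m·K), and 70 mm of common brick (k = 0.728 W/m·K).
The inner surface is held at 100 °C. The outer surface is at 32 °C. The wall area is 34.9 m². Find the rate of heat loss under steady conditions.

Thermal resistances in series:
R_aluminium = L/(kA) = 0.0011/(213×34.9) = 1.48×10^-7 K/W
R_ceramic-fibre blanket = L/(kA) = 0.17/(0.0814×34.9) = 0.05984 K/W
R_common brick = L/(kA) = 0.07/(0.728×34.9) = 0.002755 K/W
R_total = 0.0626 K/W
Q = ΔT / R_total = 68 / 0.0626

Q ≈ 1090 W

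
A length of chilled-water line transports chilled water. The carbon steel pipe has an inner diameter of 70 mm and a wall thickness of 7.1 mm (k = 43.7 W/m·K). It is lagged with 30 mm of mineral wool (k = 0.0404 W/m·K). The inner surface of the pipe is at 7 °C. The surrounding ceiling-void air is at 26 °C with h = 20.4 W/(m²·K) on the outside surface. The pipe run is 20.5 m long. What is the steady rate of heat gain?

Q ≈ 175 W

Radial resistances (cylindrical: R_cond = ln(r_o/r_i)/(2πkL), R_conv = 1/(h·2πrL)):
R_carbon steel pipe wall = ln(42.1/35)/(2π×43.7×20.5) = 3.281×10^-5 K/W
R_mineral wool = ln(72.1/42.1)/(2π×0.0404×20.5) = 0.1034 K/W
R_outer film = 1/(h_o·2πr_oL) = 1/(20.4×2π×0.0721×20.5) = 0.005278 K/W
R_total = 0.1087 K/W
Q = ΔT/R_total = 19/0.1087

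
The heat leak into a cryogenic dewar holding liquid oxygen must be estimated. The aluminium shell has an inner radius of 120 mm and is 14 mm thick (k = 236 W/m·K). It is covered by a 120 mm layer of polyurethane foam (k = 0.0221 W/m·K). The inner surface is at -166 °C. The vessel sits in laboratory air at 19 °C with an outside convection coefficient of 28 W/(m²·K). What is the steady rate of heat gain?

Q ≈ 14.5 W

Radial (spherical) resistances in series:
R_aluminium shell = (1/0.12 − 1/0.134)/(4π×236) = 2.936×10^-4 K/W
R_polyurethane foam = (1/0.134 − 1/0.254)/(4π×0.0221) = 12.7 K/W
R_outer film = 1/(h·4πr_o²) = 1/(28×4π×0.254²) = 0.04405 K/W
R_total = 12.74 K/W
Q = ΔT/R_total = 185/12.74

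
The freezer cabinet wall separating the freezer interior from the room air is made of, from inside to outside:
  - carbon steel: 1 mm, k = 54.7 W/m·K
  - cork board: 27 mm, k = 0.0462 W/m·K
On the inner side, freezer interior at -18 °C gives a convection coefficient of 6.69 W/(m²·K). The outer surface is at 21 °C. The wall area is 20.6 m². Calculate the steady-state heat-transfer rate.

Series thermal resistances:
R_inner film = 1/(h_i·A) = 1/(6.69×20.6) = 0.007256 K/W
R_carbon steel = L/(kA) = 0.001/(54.7×20.6) = 8.875×10^-7 K/W
R_cork board = L/(kA) = 0.027/(0.0462×20.6) = 0.02837 K/W
R_total = 0.03563 K/W
Q = ΔT / R_total = 39 / 0.03563

Q ≈ 1090 W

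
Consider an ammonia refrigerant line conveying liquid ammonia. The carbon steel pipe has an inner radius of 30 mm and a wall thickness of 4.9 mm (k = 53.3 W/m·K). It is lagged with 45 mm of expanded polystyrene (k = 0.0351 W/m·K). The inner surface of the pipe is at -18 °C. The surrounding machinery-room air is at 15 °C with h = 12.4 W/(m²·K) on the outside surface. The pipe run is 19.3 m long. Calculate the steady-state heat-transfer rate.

Treating each annulus and film as a series resistance:
R_carbon steel pipe wall = ln(34.9/30)/(2π×53.3×19.3) = 2.341×10^-5 K/W
R_expanded polystyrene = ln(79.9/34.9)/(2π×0.0351×19.3) = 0.1946 K/W
R_outer film = 1/(h_o·2πr_oL) = 1/(12.4×2π×0.0799×19.3) = 0.008323 K/W
R_total = 0.2029 K/W
Q = ΔT/R_total = 33/0.2029

Q ≈ 163 W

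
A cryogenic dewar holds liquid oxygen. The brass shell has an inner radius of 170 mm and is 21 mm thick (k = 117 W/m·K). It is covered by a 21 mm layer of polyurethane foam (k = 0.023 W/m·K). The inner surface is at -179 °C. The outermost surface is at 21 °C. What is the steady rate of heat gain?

Q ≈ 111 W

Spherical conduction: R = (1/r_in − 1/r_out)/(4πk) per layer; series-sum.
R_brass shell = (1/0.17 − 1/0.191)/(4π×117) = 4.399×10^-4 K/W
R_polyurethane foam = (1/0.191 − 1/0.212)/(4π×0.023) = 1.794 K/W
R_total = 1.795 K/W
Q = ΔT/R_total = 200/1.795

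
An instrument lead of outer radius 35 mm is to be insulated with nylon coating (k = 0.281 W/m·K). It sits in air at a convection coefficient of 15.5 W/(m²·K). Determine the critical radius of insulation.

r_cr ≈ 18.1 mm

For a cylinder r_cr = k/h = 0.281/15.5
r_cr = 18.1 mm; since the bare radius (35 mm) is above r_cr, any added insulation will reduce heat loss.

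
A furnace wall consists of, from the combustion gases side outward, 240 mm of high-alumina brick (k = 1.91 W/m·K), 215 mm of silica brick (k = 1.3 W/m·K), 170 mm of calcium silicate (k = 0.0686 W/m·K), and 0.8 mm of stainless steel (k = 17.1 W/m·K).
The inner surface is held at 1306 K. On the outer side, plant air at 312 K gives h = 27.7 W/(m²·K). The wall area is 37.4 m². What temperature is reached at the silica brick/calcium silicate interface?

Series thermal resistances:
R_high-alumina brick = L/(kA) = 0.24/(1.91×37.4) = 0.00336 K/W
R_silica brick = L/(kA) = 0.215/(1.3×37.4) = 0.004422 K/W
R_calcium silicate = L/(kA) = 0.17/(0.0686×37.4) = 0.06626 K/W
R_stainless steel = L/(kA) = 0.0008/(17.1×37.4) = 1.251×10^-6 K/W
R_outer film = 1/(h_o·A) = 1/(27.7×37.4) = 9.653×10^-4 K/W
R_total = 0.07501 K/W;  Q = ΔT/R_total = 994/0.07501 = 13250 W
T_interface = T_inner − Q·ΣR(inner→interface) = 1306 − 13300×0.007782

T ≈ 1200 K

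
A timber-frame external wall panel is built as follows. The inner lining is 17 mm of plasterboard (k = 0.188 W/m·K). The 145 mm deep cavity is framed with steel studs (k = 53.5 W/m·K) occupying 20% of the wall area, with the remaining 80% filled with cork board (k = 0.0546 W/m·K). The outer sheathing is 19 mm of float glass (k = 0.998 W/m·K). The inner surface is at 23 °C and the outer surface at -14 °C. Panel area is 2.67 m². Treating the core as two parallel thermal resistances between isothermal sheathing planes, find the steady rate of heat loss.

Sheathing layers in series; stud and cavity paths in parallel between them.
R_inner = 0.017/(0.188×2.67) = 0.03387 K/W
R_stud  = 0.145/(53.5×0.2×2.67) = 0.005075 K/W
R_cav   = 0.145/(0.0546×0.8×2.67) = 1.243 K/W
1/R_core = 1/R_stud + 1/R_cav → R_core = 0.005055 K/W
R_outer = 0.019/(0.998×2.67) = 0.00713 K/W
R_total = 0.04605 K/W
Q = ΔT/R_total = 37/0.04605

Q ≈ 803 W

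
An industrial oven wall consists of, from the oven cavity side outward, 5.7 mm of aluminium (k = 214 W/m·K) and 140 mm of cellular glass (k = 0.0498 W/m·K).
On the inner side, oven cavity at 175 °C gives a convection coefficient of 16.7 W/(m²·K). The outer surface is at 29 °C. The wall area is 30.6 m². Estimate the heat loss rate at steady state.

Using the resistance-network approach (series):
R_inner film = 1/(h_i·A) = 1/(16.7×30.6) = 0.001957 K/W
R_aluminium = L/(kA) = 0.0057/(214×30.6) = 8.704×10^-7 K/W
R_cellular glass = L/(kA) = 0.14/(0.0498×30.6) = 0.09187 K/W
R_total = 0.09383 K/W
Q = ΔT / R_total = 146 / 0.09383

Q ≈ 1560 W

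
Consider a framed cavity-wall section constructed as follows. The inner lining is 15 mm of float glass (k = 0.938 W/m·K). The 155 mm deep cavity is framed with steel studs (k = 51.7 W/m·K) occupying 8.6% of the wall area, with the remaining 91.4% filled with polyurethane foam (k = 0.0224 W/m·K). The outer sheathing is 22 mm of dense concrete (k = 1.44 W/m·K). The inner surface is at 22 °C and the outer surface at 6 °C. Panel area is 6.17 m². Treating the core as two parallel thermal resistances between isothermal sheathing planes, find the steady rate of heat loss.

Q ≈ 1500 W

Sheathing layers in series; stud and cavity paths in parallel between them.
R_inner = 0.015/(0.938×6.17) = 0.002592 K/W
R_stud  = 0.155/(51.7×0.086×6.17) = 0.00565 K/W
R_cav   = 0.155/(0.0224×0.914×6.17) = 1.227 K/W
1/R_core = 1/R_stud + 1/R_cav → R_core = 0.005624 K/W
R_outer = 0.022/(1.44×6.17) = 0.002476 K/W
R_total = 0.01069 K/W
Q = ΔT/R_total = 16/0.01069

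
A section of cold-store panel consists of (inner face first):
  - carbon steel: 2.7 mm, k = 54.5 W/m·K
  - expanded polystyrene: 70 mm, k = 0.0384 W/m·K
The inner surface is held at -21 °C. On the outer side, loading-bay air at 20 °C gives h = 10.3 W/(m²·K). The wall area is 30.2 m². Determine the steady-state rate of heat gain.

Treating each layer as a thermal resistance in series:
R_carbon steel = L/(kA) = 0.0027/(54.5×30.2) = 1.64×10^-6 K/W
R_expanded polystyrene = L/(kA) = 0.07/(0.0384×30.2) = 0.06036 K/W
R_outer film = 1/(h_o·A) = 1/(10.3×30.2) = 0.003215 K/W
R_total = 0.06358 K/W
Q = ΔT / R_total = 41 / 0.06358

Q ≈ 645 W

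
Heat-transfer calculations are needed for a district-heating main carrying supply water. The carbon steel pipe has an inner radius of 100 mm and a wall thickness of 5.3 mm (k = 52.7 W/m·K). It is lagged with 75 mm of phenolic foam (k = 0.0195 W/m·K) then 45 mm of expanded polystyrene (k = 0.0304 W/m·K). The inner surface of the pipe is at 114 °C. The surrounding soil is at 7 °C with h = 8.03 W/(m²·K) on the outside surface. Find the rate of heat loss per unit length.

q′ ≈ 19 W/m

For a radial system each layer contributes R = ln(r_out/r_in)/(2πkL); films add R = 1/(hA).
R_carbon steel pipe wall = ln(105.3/100)/(2π×52.7×1) = 1.56×10^-4 K/W
R_phenolic foam = ln(180.3/105.3)/(2π×0.0195×1) = 4.389 K/W
R_expanded polystyrene = ln(225.3/180.3)/(2π×0.0304×1) = 1.166 K/W
R_outer film = 1/(h_o·2πr_oL) = 1/(8.03×2π×0.2253×1) = 0.08797 K/W
R_total = 5.644 K/W
Q = ΔT/R_total = 107/5.644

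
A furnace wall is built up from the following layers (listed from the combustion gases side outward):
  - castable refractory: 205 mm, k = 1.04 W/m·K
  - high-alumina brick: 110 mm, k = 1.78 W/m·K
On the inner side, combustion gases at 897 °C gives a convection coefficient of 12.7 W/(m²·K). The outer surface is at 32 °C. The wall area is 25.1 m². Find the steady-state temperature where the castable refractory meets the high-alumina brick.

T ≈ 190 °C

Using the resistance-network approach (series):
R_inner film = 1/(h_i·A) = 1/(12.7×25.1) = 0.003137 K/W
R_castable refractory = L/(kA) = 0.205/(1.04×25.1) = 0.007853 K/W
R_high-alumina brick = L/(kA) = 0.11/(1.78×25.1) = 0.002462 K/W
R_total = 0.01345 K/W;  Q = ΔT/R_total = 865/0.01345 = 64300 W
T_interface = T_inner − Q·ΣR(inner→interface) = 897 − 64300×0.01099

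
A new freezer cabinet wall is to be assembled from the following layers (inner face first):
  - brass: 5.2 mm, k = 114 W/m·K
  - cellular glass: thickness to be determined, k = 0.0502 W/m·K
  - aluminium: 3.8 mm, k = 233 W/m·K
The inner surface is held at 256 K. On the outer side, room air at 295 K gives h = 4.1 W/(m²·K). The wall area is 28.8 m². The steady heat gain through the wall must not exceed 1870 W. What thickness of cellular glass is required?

Using the resistance-network approach (series):
R_brass = L/(kA) = 0.0052/(114×28.8) = 1.584×10^-6 K/W
R_aluminium = L/(kA) = 0.0038/(233×28.8) = 5.663×10^-7 K/W
R_outer film = 1/(h_o·A) = 1/(4.1×28.8) = 0.008469 K/W
Sum of the known resistances R_other = 0.008471 K/W
Required total resistance R_tot = ΔT/Q_allow = 39/1870 = 0.02086 K/W
R_cellular glass = R_tot − R_other = 0.01238 K/W
L = R·k·A = 0.01238×0.0502×28.8

L ≈ 17.9 mm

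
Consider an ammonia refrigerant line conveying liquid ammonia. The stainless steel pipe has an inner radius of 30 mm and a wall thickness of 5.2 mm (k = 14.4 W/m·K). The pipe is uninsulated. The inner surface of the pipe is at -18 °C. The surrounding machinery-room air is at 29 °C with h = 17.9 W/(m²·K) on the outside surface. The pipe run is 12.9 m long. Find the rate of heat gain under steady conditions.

Radial resistances (cylindrical: R_cond = ln(r_o/r_i)/(2πkL), R_conv = 1/(h·2πrL)):
R_stainless steel pipe wall = ln(35.2/30)/(2π×14.4×12.9) = 1.37×10^-4 K/W
R_outer film = 1/(h_o·2πr_oL) = 1/(17.9×2π×0.0352×12.9) = 0.01958 K/W
R_total = 0.01972 K/W
Q = ΔT/R_total = 47/0.01972

Q ≈ 2380 W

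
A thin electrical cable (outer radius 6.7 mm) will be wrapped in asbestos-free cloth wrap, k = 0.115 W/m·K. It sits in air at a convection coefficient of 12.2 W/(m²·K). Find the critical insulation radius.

r_cr ≈ 9.43 mm

For a cylinder r_cr = k/h = 0.115/12.2
r_cr = 9.43 mm; since the bare radius (6.7 mm) is below r_cr, adding a thin layer of insulation will *increase* heat loss.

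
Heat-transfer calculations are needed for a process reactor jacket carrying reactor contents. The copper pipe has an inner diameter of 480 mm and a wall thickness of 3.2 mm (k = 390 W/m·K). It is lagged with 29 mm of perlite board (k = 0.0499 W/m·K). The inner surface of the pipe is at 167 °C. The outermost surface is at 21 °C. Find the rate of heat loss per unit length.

Per-layer cylindrical resistances, series-summed:
R_copper pipe wall = ln(243.2/240)/(2π×390×1) = 5.405×10^-6 K/W
R_perlite board = ln(272.2/243.2)/(2π×0.0499×1) = 0.3593 K/W
R_total = 0.3593 K/W
Q = ΔT/R_total = 146/0.3593

q′ ≈ 406 W/m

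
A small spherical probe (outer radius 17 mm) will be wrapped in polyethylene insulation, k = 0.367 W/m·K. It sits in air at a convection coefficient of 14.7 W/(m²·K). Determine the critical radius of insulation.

For a sphere r_cr = 2k/h = 2×0.367/14.7
r_cr = 49.9 mm; since the bare radius (17 mm) is below r_cr, adding a thin layer of insulation will *increase* heat loss.

r_cr ≈ 49.9 mm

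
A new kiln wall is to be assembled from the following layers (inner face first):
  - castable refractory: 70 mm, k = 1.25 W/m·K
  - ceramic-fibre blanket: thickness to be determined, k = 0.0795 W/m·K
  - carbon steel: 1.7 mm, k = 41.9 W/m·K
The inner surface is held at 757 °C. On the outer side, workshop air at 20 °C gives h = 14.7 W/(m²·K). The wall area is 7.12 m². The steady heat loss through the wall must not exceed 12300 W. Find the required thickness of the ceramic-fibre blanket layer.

L ≈ 24.1 mm

Model the wall as resistances in series:
R_castable refractory = L/(kA) = 0.07/(1.25×7.12) = 0.007865 K/W
R_carbon steel = L/(kA) = 0.0017/(41.9×7.12) = 5.698×10^-6 K/W
R_outer film = 1/(h_o·A) = 1/(14.7×7.12) = 0.009554 K/W
Sum of the known resistances R_other = 0.01743 K/W
Required total resistance R_tot = ΔT/Q_allow = 737/12300 = 0.05992 K/W
R_ceramic-fibre blanket = R_tot − R_other = 0.04249 K/W
L = R·k·A = 0.04249×0.0795×7.12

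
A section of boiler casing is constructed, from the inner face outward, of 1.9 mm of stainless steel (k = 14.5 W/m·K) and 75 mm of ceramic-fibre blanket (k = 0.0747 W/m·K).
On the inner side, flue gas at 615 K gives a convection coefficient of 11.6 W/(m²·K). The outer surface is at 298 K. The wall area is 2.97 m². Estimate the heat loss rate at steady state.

Q ≈ 863 W

Thermal resistances in series:
R_inner film = 1/(h_i·A) = 1/(11.6×2.97) = 0.02903 K/W
R_stainless steel = L/(kA) = 0.0019/(14.5×2.97) = 4.412×10^-5 K/W
R_ceramic-fibre blanket = L/(kA) = 0.075/(0.0747×2.97) = 0.3381 K/W
R_total = 0.3671 K/W
Q = ΔT / R_total = 317 / 0.3671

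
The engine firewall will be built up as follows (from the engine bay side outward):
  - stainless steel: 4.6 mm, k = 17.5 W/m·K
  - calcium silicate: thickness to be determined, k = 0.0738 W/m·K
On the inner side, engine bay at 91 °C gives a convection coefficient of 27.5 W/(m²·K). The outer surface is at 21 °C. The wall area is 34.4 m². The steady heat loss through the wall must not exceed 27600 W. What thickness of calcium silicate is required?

L ≈ 3.74 mm

Model the wall as resistances in series:
R_inner film = 1/(h_i·A) = 1/(27.5×34.4) = 0.001057 K/W
R_stainless steel = L/(kA) = 0.0046/(17.5×34.4) = 7.641×10^-6 K/W
Sum of the known resistances R_other = 0.001065 K/W
Required total resistance R_tot = ΔT/Q_allow = 70/27600 = 0.002536 K/W
R_calcium silicate = R_tot − R_other = 0.001472 K/W
L = R·k·A = 0.001472×0.0738×34.4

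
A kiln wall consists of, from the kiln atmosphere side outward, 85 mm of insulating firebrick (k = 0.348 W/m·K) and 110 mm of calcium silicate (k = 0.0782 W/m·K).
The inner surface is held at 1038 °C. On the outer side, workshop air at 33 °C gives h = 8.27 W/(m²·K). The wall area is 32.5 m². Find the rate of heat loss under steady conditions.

Using the resistance-network approach (series):
R_insulating firebrick = L/(kA) = 0.085/(0.348×32.5) = 0.007515 K/W
R_calcium silicate = L/(kA) = 0.11/(0.0782×32.5) = 0.04328 K/W
R_outer film = 1/(h_o·A) = 1/(8.27×32.5) = 0.003721 K/W
R_total = 0.05452 K/W
Q = ΔT / R_total = 1005 / 0.05452

Q ≈ 18400 W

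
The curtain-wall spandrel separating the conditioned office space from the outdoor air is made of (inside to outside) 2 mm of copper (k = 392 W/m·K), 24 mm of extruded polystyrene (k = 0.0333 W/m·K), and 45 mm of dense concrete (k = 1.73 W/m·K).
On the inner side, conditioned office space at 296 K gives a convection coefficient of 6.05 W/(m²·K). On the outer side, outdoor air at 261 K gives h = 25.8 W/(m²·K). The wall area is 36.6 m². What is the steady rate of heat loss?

Using the resistance-network approach (series):
R_inner film = 1/(h_i·A) = 1/(6.05×36.6) = 0.004516 K/W
R_copper = L/(kA) = 0.002/(392×36.6) = 1.394×10^-7 K/W
R_extruded polystyrene = L/(kA) = 0.024/(0.0333×36.6) = 0.01969 K/W
R_dense concrete = L/(kA) = 0.045/(1.73×36.6) = 7.107×10^-4 K/W
R_outer film = 1/(h_o·A) = 1/(25.8×36.6) = 0.001059 K/W
R_total = 0.02598 K/W
Q = ΔT / R_total = 35 / 0.02598

Q ≈ 1350 W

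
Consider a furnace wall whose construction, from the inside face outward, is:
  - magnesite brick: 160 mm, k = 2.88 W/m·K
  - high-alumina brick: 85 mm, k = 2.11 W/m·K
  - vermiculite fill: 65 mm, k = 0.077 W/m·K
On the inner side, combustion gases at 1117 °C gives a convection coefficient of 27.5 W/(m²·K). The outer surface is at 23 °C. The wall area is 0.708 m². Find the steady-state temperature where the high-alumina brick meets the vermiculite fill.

Thermal resistances in series:
R_inner film = 1/(h_i·A) = 1/(27.5×0.708) = 0.05136 K/W
R_magnesite brick = L/(kA) = 0.16/(2.88×0.708) = 0.07847 K/W
R_high-alumina brick = L/(kA) = 0.085/(2.11×0.708) = 0.0569 K/W
R_vermiculite fill = L/(kA) = 0.065/(0.077×0.708) = 1.192 K/W
R_total = 1.379 K/W;  Q = ΔT/R_total = 1094/1.379 = 793.3 W
T_interface = T_inner − Q·ΣR(inner→interface) = 1117 − 793×0.1867

T ≈ 969 °C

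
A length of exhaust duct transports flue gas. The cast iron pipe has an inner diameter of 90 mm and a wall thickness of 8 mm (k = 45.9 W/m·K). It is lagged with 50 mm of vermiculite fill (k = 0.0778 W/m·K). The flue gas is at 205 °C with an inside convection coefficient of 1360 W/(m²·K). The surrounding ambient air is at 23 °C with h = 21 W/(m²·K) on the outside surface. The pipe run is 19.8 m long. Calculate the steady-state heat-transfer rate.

Cylindrical conduction, so R = ln(r₂/r₁)/(2πkL) per layer, in series:
R_inner film = 1/(h_i·2πr₁L) = 1/(1360×2π×0.045×19.8) = 1.313×10^-4 K/W
R_cast iron pipe wall = ln(53/45)/(2π×45.9×19.8) = 2.866×10^-5 K/W
R_vermiculite fill = ln(103/53)/(2π×0.0778×19.8) = 0.06865 K/W
R_outer film = 1/(h_o·2πr_oL) = 1/(21×2π×0.103×19.8) = 0.003716 K/W
R_total = 0.07252 K/W
Q = ΔT/R_total = 182/0.07252

Q ≈ 2510 W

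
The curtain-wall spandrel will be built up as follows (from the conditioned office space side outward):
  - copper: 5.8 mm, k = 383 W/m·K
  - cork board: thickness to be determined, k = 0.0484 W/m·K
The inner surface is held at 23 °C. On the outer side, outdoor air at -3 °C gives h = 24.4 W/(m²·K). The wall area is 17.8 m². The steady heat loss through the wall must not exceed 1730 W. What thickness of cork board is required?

L ≈ 11 mm

Using the resistance-network approach (series):
R_copper = L/(kA) = 0.0058/(383×17.8) = 8.508×10^-7 K/W
R_outer film = 1/(h_o·A) = 1/(24.4×17.8) = 0.002302 K/W
Sum of the known resistances R_other = 0.002303 K/W
Required total resistance R_tot = ΔT/Q_allow = 26/1730 = 0.01503 K/W
R_cork board = R_tot − R_other = 0.01273 K/W
L = R·k·A = 0.01273×0.0484×17.8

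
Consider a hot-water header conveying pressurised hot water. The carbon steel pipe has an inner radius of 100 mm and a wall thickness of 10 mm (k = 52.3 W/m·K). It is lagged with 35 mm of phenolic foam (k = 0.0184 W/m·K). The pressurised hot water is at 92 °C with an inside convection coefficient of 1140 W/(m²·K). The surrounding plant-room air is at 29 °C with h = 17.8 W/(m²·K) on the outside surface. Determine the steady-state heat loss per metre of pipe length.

q′ ≈ 25.7 W/m

Cylindrical conduction, so R = ln(r₂/r₁)/(2πkL) per layer, in series:
R_inner film = 1/(h_i·2πr₁L) = 1/(1140×2π×0.1×1) = 0.001396 K/W
R_carbon steel pipe wall = ln(110/100)/(2π×52.3×1) = 2.9×10^-4 K/W
R_phenolic foam = ln(145/110)/(2π×0.0184×1) = 2.39 K/W
R_outer film = 1/(h_o·2πr_oL) = 1/(17.8×2π×0.145×1) = 0.06166 K/W
R_total = 2.453 K/W
Q = ΔT/R_total = 63/2.453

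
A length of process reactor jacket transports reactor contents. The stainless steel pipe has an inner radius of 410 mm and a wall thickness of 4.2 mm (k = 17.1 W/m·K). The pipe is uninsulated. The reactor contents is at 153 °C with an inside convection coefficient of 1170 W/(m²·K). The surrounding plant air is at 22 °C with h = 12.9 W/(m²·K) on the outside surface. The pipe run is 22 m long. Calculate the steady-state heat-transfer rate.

Q ≈ 95400 W

For a radial system each layer contributes R = ln(r_out/r_in)/(2πkL); films add R = 1/(hA).
R_inner film = 1/(h_i·2πr₁L) = 1/(1170×2π×0.41×22) = 1.508×10^-5 K/W
R_stainless steel pipe wall = ln(414.2/410)/(2π×17.1×22) = 4.312×10^-6 K/W
R_outer film = 1/(h_o·2πr_oL) = 1/(12.9×2π×0.4142×22) = 0.001354 K/W
R_total = 0.001373 K/W
Q = ΔT/R_total = 131/0.001373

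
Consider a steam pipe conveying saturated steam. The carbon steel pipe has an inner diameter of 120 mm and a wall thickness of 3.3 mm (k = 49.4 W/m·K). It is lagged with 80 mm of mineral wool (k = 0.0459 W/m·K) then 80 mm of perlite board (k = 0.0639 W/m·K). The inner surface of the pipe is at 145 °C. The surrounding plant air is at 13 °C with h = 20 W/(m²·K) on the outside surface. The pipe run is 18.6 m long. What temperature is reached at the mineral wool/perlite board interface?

T ≈ 50.9 °C

For a radial system each layer contributes R = ln(r_out/r_in)/(2πkL); films add R = 1/(hA).
R_carbon steel pipe wall = ln(63.3/60)/(2π×49.4×18.6) = 9.274×10^-6 K/W
R_mineral wool = ln(143.3/63.3)/(2π×0.0459×18.6) = 0.1523 K/W
R_perlite board = ln(223.3/143.3)/(2π×0.0639×18.6) = 0.0594 K/W
R_outer film = 1/(h_o·2πr_oL) = 1/(20×2π×0.2233×18.6) = 0.001916 K/W
R_total = 0.2136 K/W
Q = ΔT/R_total = 132/0.2136
Q = 618 W
T_interface = T_inner − Q·ΣR(inner→interface) = 145 − 618×0.1523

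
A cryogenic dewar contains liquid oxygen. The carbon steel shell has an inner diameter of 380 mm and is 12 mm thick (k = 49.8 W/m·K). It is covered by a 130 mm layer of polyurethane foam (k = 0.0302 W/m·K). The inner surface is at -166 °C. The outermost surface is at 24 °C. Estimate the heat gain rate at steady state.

Q ≈ 37.2 W

For a spherical shell R = (1/r₁ − 1/r₂)/(4πk); film R = 1/(h·4πr²). In series:
R_carbon steel shell = (1/0.19 − 1/0.202)/(4π×49.8) = 4.996×10^-4 K/W
R_polyurethane foam = (1/0.202 − 1/0.332)/(4π×0.0302) = 5.108 K/W
R_total = 5.108 K/W
Q = ΔT/R_total = 190/5.108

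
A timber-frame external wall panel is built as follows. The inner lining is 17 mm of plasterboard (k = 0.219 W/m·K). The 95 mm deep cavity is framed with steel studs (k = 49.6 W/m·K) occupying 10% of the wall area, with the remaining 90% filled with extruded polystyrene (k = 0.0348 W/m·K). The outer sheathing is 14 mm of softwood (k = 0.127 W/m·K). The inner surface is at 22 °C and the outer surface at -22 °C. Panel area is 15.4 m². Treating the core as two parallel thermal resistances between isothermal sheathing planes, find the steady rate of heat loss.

Sheathing layers in series; stud and cavity paths in parallel between them.
R_inner = 0.017/(0.219×15.4) = 0.005041 K/W
R_stud  = 0.095/(49.6×0.1×15.4) = 0.001244 K/W
R_cav   = 0.095/(0.0348×0.9×15.4) = 0.197 K/W
1/R_core = 1/R_stud + 1/R_cav → R_core = 0.001236 K/W
R_outer = 0.014/(0.127×15.4) = 0.007158 K/W
R_total = 0.01343 K/W
Q = ΔT/R_total = 44/0.01343

Q ≈ 3280 W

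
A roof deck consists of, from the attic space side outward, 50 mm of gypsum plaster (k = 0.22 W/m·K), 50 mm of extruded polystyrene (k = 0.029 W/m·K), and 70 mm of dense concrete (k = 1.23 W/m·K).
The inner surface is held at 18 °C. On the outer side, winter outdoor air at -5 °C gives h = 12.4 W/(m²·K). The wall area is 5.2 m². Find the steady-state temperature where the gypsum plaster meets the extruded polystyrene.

T ≈ 15.5 °C

Model the wall as resistances in series:
R_gypsum plaster = L/(kA) = 0.05/(0.22×5.2) = 0.04371 K/W
R_extruded polystyrene = L/(kA) = 0.05/(0.029×5.2) = 0.3316 K/W
R_dense concrete = L/(kA) = 0.07/(1.23×5.2) = 0.01094 K/W
R_outer film = 1/(h_o·A) = 1/(12.4×5.2) = 0.01551 K/W
R_total = 0.4017 K/W;  Q = ΔT/R_total = 23/0.4017 = 57.25 W
T_interface = T_inner − Q·ΣR(inner→interface) = 18 − 57.3×0.04371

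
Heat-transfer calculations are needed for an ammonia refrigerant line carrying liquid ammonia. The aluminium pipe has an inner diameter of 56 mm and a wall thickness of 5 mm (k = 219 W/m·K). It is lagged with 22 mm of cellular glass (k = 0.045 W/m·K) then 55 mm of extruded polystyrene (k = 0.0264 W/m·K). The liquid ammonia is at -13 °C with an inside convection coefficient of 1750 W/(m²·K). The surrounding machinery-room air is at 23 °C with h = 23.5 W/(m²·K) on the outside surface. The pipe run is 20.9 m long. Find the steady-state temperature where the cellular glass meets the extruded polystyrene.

For a radial system each layer contributes R = ln(r_out/r_in)/(2πkL); films add R = 1/(hA).
R_inner film = 1/(h_i·2πr₁L) = 1/(1750×2π×0.028×20.9) = 1.554×10^-4 K/W
R_aluminium pipe wall = ln(33/28)/(2π×219×20.9) = 5.713×10^-6 K/W
R_cellular glass = ln(55/33)/(2π×0.045×20.9) = 0.08644 K/W
R_extruded polystyrene = ln(110/55)/(2π×0.0264×20.9) = 0.1999 K/W
R_outer film = 1/(h_o·2πr_oL) = 1/(23.5×2π×0.11×20.9) = 0.002946 K/W
R_total = 0.2895 K/W
Q = ΔT/R_total = 36/0.2895
Q = 124 W
T_interface = T_inner + Q·ΣR(inner→interface) = -13 + 124×0.0866

T ≈ -2.23 °C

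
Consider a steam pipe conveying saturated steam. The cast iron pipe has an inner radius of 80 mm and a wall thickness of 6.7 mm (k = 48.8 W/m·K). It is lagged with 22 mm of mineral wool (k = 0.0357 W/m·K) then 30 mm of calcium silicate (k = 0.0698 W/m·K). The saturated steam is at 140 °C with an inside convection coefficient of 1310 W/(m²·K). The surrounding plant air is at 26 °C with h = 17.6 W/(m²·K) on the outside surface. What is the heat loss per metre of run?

Cylindrical conduction, so R = ln(r₂/r₁)/(2πkL) per layer, in series:
R_inner film = 1/(h_i·2πr₁L) = 1/(1310×2π×0.08×1) = 0.001519 K/W
R_cast iron pipe wall = ln(86.7/80)/(2π×48.8×1) = 2.623×10^-4 K/W
R_mineral wool = ln(108.7/86.7)/(2π×0.0357×1) = 1.008 K/W
R_calcium silicate = ln(138.7/108.7)/(2π×0.0698×1) = 0.5557 K/W
R_outer film = 1/(h_o·2πr_oL) = 1/(17.6×2π×0.1387×1) = 0.0652 K/W
R_total = 1.631 K/W
Q = ΔT/R_total = 114/1.631

q′ ≈ 69.9 W/m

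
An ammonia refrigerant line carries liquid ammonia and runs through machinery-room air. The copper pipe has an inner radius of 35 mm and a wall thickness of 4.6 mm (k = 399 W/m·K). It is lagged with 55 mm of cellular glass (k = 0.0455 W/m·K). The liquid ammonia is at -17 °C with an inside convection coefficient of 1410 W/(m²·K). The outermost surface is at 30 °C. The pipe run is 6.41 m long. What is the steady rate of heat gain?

Q ≈ 98.8 W

Cylindrical conduction, so R = ln(r₂/r₁)/(2πkL) per layer, in series:
R_inner film = 1/(h_i·2πr₁L) = 1/(1410×2π×0.035×6.41) = 5.031×10^-4 K/W
R_copper pipe wall = ln(39.6/35)/(2π×399×6.41) = 7.684×10^-6 K/W
R_cellular glass = ln(94.6/39.6)/(2π×0.0455×6.41) = 0.4752 K/W
R_total = 0.4757 K/W
Q = ΔT/R_total = 47/0.4757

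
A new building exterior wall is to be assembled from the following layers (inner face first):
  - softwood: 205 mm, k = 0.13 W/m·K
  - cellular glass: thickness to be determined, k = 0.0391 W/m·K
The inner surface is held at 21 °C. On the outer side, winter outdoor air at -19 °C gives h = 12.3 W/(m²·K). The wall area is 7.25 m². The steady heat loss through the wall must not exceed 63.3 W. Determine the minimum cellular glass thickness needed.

L ≈ 114 mm

Using the resistance-network approach (series):
R_softwood = L/(kA) = 0.205/(0.13×7.25) = 0.2175 K/W
R_outer film = 1/(h_o·A) = 1/(12.3×7.25) = 0.01121 K/W
Sum of the known resistances R_other = 0.2287 K/W
Required total resistance R_tot = ΔT/Q_allow = 40/63.3 = 0.6319 K/W
R_cellular glass = R_tot − R_other = 0.4032 K/W
L = R·k·A = 0.4032×0.0391×7.25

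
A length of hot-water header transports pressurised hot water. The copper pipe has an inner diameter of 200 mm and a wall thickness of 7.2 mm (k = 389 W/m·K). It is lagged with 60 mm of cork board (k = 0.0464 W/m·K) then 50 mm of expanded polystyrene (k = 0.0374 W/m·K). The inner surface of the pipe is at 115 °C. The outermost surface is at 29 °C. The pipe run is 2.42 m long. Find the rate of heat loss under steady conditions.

Radial resistances (cylindrical: R_cond = ln(r_o/r_i)/(2πkL), R_conv = 1/(h·2πrL)):
R_copper pipe wall = ln(107.2/100)/(2π×389×2.42) = 1.175×10^-5 K/W
R_cork board = ln(167.2/107.2)/(2π×0.0464×2.42) = 0.63 K/W
R_expanded polystyrene = ln(217.2/167.2)/(2π×0.0374×2.42) = 0.4601 K/W
R_total = 1.09 K/W
Q = ΔT/R_total = 86/1.09

Q ≈ 78.9 W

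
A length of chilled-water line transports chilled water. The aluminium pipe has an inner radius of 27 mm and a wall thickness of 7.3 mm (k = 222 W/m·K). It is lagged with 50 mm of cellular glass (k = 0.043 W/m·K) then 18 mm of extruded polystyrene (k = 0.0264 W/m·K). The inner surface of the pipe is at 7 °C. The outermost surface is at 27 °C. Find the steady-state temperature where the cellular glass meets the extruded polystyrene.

Treating each annulus and film as a series resistance:
R_aluminium pipe wall = ln(34.3/27)/(2π×222×1) = 1.716×10^-4 K/W
R_cellular glass = ln(84.3/34.3)/(2π×0.043×1) = 3.328 K/W
R_extruded polystyrene = ln(102.3/84.3)/(2π×0.0264×1) = 1.167 K/W
R_total = 4.495 K/W
Q = ΔT/R_total = 20/4.495
Q = 4.45 W/m
T_interface = T_inner + Q·ΣR(inner→interface) = 7 + 4.45×3.328

T ≈ 21.8 °C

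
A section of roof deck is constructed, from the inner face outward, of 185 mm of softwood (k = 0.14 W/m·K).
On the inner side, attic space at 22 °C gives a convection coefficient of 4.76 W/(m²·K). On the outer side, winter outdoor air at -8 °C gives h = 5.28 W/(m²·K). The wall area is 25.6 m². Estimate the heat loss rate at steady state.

Treating each layer as a thermal resistance in series:
R_inner film = 1/(h_i·A) = 1/(4.76×25.6) = 0.008206 K/W
R_softwood = L/(kA) = 0.185/(0.14×25.6) = 0.05162 K/W
R_outer film = 1/(h_o·A) = 1/(5.28×25.6) = 0.007398 K/W
R_total = 0.06722 K/W
Q = ΔT / R_total = 30 / 0.06722

Q ≈ 446 W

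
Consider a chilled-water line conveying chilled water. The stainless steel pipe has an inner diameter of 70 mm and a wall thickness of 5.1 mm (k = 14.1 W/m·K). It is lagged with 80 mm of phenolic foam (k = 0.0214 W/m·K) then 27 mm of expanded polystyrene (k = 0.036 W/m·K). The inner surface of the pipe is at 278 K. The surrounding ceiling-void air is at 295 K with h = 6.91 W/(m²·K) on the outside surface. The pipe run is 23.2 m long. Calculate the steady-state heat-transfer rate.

Radial resistances (cylindrical: R_cond = ln(r_o/r_i)/(2πkL), R_conv = 1/(h·2πrL)):
R_stainless steel pipe wall = ln(40.1/35)/(2π×14.1×23.2) = 6.618×10^-5 K/W
R_phenolic foam = ln(120.1/40.1)/(2π×0.0214×23.2) = 0.3516 K/W
R_expanded polystyrene = ln(147.1/120.1)/(2π×0.036×23.2) = 0.03864 K/W
R_outer film = 1/(h_o·2πr_oL) = 1/(6.91×2π×0.1471×23.2) = 0.006749 K/W
R_total = 0.3971 K/W
Q = ΔT/R_total = 17/0.3971

Q ≈ 42.8 W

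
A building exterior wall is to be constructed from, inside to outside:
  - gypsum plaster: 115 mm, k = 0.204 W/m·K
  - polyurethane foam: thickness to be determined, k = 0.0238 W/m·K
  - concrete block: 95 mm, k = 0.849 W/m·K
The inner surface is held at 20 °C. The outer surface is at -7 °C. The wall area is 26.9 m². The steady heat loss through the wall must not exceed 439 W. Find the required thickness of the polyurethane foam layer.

Using the resistance-network approach (series):
R_gypsum plaster = L/(kA) = 0.115/(0.204×26.9) = 0.02096 K/W
R_concrete block = L/(kA) = 0.095/(0.849×26.9) = 0.00416 K/W
Sum of the known resistances R_other = 0.02512 K/W
Required total resistance R_tot = ΔT/Q_allow = 27/439 = 0.0615 K/W
R_polyurethane foam = R_tot − R_other = 0.03639 K/W
L = R·k·A = 0.03639×0.0238×26.9

L ≈ 23.3 mm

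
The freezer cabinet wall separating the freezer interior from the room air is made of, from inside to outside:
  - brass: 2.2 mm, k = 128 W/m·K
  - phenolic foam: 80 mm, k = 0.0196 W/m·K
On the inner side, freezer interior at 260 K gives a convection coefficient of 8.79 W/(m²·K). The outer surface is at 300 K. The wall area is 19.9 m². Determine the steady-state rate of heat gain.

Thermal resistances in series:
R_inner film = 1/(h_i·A) = 1/(8.79×19.9) = 0.005717 K/W
R_brass = L/(kA) = 0.0022/(128×19.9) = 8.637×10^-7 K/W
R_phenolic foam = L/(kA) = 0.08/(0.0196×19.9) = 0.2051 K/W
R_total = 0.2108 K/W
Q = ΔT / R_total = 40 / 0.2108

Q ≈ 190 W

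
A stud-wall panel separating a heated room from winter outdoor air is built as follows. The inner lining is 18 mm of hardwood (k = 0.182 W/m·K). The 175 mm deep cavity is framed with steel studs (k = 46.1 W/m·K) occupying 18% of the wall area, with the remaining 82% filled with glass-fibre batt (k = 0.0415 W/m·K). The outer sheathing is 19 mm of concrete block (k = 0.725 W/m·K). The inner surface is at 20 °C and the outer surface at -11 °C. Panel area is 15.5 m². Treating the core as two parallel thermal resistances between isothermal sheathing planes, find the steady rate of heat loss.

Q ≈ 3290 W

Sheathing layers in series; stud and cavity paths in parallel between them.
R_inner = 0.018/(0.182×15.5) = 0.006381 K/W
R_stud  = 0.175/(46.1×0.18×15.5) = 0.001361 K/W
R_cav   = 0.175/(0.0415×0.82×15.5) = 0.3318 K/W
1/R_core = 1/R_stud + 1/R_cav → R_core = 0.001355 K/W
R_outer = 0.019/(0.725×15.5) = 0.001691 K/W
R_total = 0.009427 K/W
Q = ΔT/R_total = 31/0.009427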